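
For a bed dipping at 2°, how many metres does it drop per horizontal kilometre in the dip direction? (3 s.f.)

34.9 m

drop per km = 1000 × tan 2° = 1000 × 0.0349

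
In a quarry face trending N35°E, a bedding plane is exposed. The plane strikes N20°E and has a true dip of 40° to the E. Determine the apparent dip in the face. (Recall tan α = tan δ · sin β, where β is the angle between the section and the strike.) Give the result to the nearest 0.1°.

12.3°

The section lies 15° from the strike.
tan(apparent dip) = tan 40° · sin 15° = 0.2172
α = arctan(0.2172) = 12.25°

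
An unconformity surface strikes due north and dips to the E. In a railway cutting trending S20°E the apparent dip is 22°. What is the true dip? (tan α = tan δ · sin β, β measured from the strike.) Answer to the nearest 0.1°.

The section is 20° from the strike.
tan δ = tan α / sin β = tan 22° / sin 20° = 0.4040 / 0.3420 = 1.1813
true dip = arctan 1.1813 = 49.75°

49.8°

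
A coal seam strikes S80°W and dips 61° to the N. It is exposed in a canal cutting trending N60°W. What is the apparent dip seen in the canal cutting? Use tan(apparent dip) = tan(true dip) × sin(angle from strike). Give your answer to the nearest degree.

49°

Angle between strike (S80°W) and section (N60°W): β = 40°.
tan α = tan 61° × sin 40° = 1.8040 × 0.6428 = 1.1596
α = arctan(1.1596) = 49.23°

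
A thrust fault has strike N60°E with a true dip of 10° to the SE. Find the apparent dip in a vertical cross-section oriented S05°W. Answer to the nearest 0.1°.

8.2°

The strike is N60°E and the section trends S05°W; the acute angle between them is β = 55°.
tan α = tan 10° × sin 55° = 0.1763 × 0.8192 = 0.1444
α = arctan(0.1444) = 8.22°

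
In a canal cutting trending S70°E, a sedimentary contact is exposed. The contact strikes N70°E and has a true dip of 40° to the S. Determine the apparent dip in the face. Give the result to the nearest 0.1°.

Angle between strike (N70°E) and section (S70°E): β = 40°.
tan(apparent dip) = tan 40° · sin 40° = 0.5394
apparent dip = arctan 0.5394 = 28.34°

28.3°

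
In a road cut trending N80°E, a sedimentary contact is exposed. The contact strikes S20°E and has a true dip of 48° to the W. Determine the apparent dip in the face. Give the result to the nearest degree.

48°

Angle between strike (S20°E) and section (N80°E): β = 80°.
tan(apparent dip) = tan 48° · sin 80° = 1.0937
apparent dip = arctan 1.0937 = 47.56°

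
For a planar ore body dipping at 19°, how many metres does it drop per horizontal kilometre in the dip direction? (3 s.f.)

drop per km = 1000 × tan 19° = 1000 × 0.3443

344 m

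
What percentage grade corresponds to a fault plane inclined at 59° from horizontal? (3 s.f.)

grade % = 100 × tan 59° = 100 × 1.6643

166%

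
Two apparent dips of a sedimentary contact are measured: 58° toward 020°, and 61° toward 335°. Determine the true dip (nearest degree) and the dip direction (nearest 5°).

Represent each trace as a vector plunging at its apparent dip toward its trend (east-north-up frame): v₁ = (0.181, 0.498, -0.848), v₂ = (-0.205, 0.439, -0.875).
n = v₁ × v₂ = (-0.063, 0.332, 0.182) (taken with n_z > 0).
Dip δ = arctan(|n_h|/n_z) = arctan(0.338/0.182) = 61.8°.
Dip direction = atan2(-0.063, 0.332) = 349° (azimuth of n's horizontal projection).

true dip 62°, dip direction 350°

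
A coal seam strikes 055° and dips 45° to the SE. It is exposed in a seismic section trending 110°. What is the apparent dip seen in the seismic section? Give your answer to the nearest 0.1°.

The section lies 55° from the strike.
tan α = tan 45° × sin 55° = 1.0000 × 0.8192 = 0.8192
apparent dip = arctan 0.8192 = 39.32°

39.3°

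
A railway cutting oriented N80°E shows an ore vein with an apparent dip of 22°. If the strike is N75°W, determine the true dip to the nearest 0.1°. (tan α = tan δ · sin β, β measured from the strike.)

43.7°

The section is 25° from the strike.
tan δ = tan α / sin β = tan 22° / sin 25° = 0.4040 / 0.4226 = 0.9560
δ = arctan(0.9560) = 43.71°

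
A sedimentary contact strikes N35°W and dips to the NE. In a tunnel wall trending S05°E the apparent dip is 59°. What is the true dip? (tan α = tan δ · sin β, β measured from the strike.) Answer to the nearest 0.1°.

73.3°

β = acute angle between strike N35°W and section S05°E = 30°.
tan(true dip) = tan 59° / sin 30° = 3.3286
δ = arctan(3.3286) = 73.28°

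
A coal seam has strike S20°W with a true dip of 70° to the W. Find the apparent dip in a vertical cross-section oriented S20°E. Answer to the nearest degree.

60°

The strike is S20°W and the section trends S20°E; the acute angle between them is β = 40°.
tan(apparent dip) = tan 70° · sin 40° = 1.7660
α = arctan(1.7660) = 60.48°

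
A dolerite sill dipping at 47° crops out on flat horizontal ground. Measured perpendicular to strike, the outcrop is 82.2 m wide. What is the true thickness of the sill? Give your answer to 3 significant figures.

True thickness t = w · sin(dip) = 82.2 × sin 47°
t = 82.2 × 0.7314 = 60.117 m

60.1 m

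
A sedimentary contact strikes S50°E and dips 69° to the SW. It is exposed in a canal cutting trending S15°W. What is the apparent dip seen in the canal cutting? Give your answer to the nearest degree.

67°

The section lies 65° from the strike.
tan(apparent dip) = tan 69° · sin 65° = 2.3610
apparent dip = arctan 2.3610 = 67.05°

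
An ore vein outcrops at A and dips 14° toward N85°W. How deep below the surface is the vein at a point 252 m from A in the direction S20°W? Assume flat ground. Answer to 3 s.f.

16.3 m

The hole lies 75° from the dip direction, so the down-dip offset is 252 × cos 75° = 65.22 m.
Depth = down-dip offset × tan(dip) = 65.22 × tan 14° = 65.22 × 0.2493
Depth = 16.26 m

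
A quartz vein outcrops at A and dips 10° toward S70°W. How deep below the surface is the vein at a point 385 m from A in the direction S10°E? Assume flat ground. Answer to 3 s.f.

11.8 m

The hole lies 80° from the dip direction, so the down-dip offset is 385 × cos 80° = 66.85 m.
Depth = down-dip offset × tan(dip) = 66.85 × tan 10° = 66.85 × 0.1763
Depth = 11.79 m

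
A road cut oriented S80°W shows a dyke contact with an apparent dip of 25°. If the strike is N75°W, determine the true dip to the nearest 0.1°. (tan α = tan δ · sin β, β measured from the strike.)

47.8°

β = acute angle between strike N75°W and section S80°W = 25°.
tan δ = tan α / sin β = tan 25° / sin 25° = 0.4663 / 0.4226 = 1.1034
δ = arctan(1.1034) = 47.81°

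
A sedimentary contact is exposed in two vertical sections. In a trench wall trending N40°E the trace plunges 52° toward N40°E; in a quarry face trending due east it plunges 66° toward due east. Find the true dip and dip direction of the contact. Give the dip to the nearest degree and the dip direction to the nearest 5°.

The two traces are lines in the plane: v₁ = (sin 40°·cos 52°, cos 40°·cos 52°, −sin 52°), v₂ = (sin 90°·cos 66°, cos 90°·cos 66°, −sin 66°).
n = v₁ × v₂ = (0.431, -0.041, 0.192) (taken with n_z > 0).
tan δ = √(n_x²+n_y²)/n_z = 0.433/0.192, so δ = 66.1°.
Dip direction = atan2(0.431, -0.041) = 95° (azimuth of n's horizontal projection).

true dip 66°, dip direction 095°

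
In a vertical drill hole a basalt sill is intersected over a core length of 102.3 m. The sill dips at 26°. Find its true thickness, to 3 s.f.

91.9 m

True thickness t = h · cos(dip) = 102.3 × cos 26°
t = 102.3 × 0.8988 = 91.947 m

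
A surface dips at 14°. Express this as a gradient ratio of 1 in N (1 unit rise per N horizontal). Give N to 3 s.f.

1 : N means tan θ = 1/N, so N = 1/tan 14° = 1/0.2493

1 in 4.01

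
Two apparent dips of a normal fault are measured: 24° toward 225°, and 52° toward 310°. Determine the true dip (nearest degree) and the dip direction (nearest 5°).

true dip 53°, dip direction 295°

The two traces are lines in the plane: v₁ = (sin 225°·cos 24°, cos 225°·cos 24°, −sin 24°), v₂ = (sin 310°·cos 52°, cos 310°·cos 52°, −sin 52°).
The plane normal is n = v₁ × v₂ ∝ (-0.670, 0.317, 0.560).
True dip = arccos(n_z / |n|) = arccos(0.6030) = 52.9°.
Dip direction = atan2(-0.670, 0.317) = 295° (azimuth of n's horizontal projection).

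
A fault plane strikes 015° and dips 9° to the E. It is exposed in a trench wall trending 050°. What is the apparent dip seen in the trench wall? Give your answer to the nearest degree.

Angle between strike (015°) and section (050°): β = 35°.
tan(apparent dip) = tan 9° · sin 35° = 0.0908
α = arctan(0.0908) = 5.19°

5°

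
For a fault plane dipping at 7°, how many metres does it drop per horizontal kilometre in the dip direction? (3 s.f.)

drop per km = 1000 × tan 7° = 1000 × 0.1228

123 m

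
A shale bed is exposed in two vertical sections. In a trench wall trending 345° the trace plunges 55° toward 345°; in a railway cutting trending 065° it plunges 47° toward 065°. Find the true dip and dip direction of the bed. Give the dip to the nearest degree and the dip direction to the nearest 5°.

true dip 59°, dip direction 015°

Represent each trace as a vector plunging at its apparent dip toward its trend (east-north-up frame): v₁ = (-0.148, 0.554, -0.819), v₂ = (0.618, 0.288, -0.731).
Cross product v₁ × v₂ gives the pole to the plane: n ∝ (0.169, 0.615, 0.385).
tan δ = √(n_x²+n_y²)/n_z = 0.638/0.385, so δ = 58.9°.
Dip direction = atan2(0.169, 0.615) = 15° (azimuth of n's horizontal projection).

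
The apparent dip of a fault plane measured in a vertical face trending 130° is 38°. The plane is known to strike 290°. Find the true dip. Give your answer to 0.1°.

66.4°

β = acute angle between strike 290° and section 130° = 20°.
tan δ = tan α / sin β = tan 38° / sin 20° = 0.7813 / 0.3420 = 2.2843
true dip = arctan 2.2843 = 66.36°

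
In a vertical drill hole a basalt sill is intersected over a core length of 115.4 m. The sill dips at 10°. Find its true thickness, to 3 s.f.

114 m

True thickness t = h · cos(dip) = 115.4 × cos 10°
t = 115.4 × 0.9848 = 113.647 m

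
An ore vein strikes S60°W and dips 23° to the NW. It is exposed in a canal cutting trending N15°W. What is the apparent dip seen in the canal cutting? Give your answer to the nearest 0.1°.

The section lies 75° from the strike.
tan(apparent dip) = tan 23° · sin 75° = 0.4100
α = arctan(0.4100) = 22.29°

22.3°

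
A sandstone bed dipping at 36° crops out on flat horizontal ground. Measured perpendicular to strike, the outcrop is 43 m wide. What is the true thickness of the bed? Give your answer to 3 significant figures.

True thickness t = w · sin(dip) = 43 × sin 36°
t = 43 × 0.5878 = 25.275 m

25.3 m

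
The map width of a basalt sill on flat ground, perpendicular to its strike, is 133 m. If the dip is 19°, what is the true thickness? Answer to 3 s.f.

True thickness t = w · sin(dip) = 133 × sin 19°
t = 133 × 0.3256 = 43.301 m

43.3 m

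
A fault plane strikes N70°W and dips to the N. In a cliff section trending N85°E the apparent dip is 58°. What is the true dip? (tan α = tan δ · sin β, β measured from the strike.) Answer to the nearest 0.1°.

The section is 25° from the strike.
tan(true dip) = tan 58° / sin 25° = 3.7867
true dip = arctan 3.7867 = 75.21°

75.2°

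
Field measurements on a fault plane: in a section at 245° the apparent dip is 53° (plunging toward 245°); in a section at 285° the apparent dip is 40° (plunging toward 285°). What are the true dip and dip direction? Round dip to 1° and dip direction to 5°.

true dip 54°, dip direction 235°

Each apparent-dip line lies in the plane. As unit vectors (x east, y north, z up), v₁ plunges 53°→245° and v₂ plunges 40°→285°.
The plane normal is n = v₁ × v₂ ∝ (-0.322, -0.240, 0.296).
tan δ = √(n_x²+n_y²)/n_z = 0.402/0.296, so δ = 53.6°.
Dip direction = azimuth of (n_x, n_y) = atan2(-0.322, -0.240) = 233°.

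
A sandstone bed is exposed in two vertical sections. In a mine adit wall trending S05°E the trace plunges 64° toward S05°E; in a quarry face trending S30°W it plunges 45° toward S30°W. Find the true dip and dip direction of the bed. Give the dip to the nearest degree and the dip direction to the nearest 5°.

true dip 67°, dip direction 145°

Each apparent-dip line lies in the plane. As unit vectors (x east, y north, z up), v₁ plunges 64°→S05°E and v₂ plunges 45°→S30°W.
Cross product v₁ × v₂ gives the pole to the plane: n ∝ (0.242, -0.345, 0.178).
True dip = arccos(n_z / |n|) = arccos(0.3890) = 67.1°.
Dip direction = azimuth of (n_x, n_y) = atan2(0.242, -0.345) = 145°.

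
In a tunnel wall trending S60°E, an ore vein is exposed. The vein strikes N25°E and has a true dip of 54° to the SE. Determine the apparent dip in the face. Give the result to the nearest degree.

The section lies 85° from the strike.
tan α = tan 54° × sin 85° = 1.3764 × 0.9962 = 1.3711
α = arctan(1.3711) = 53.90°

54°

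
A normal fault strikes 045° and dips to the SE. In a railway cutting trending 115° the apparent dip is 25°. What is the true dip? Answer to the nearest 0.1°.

β = acute angle between strike 045° and section 115° = 70°.
tan(true dip) = tan 25° / sin 70° = 0.4962
δ = arctan(0.4962) = 26.39°

26.4°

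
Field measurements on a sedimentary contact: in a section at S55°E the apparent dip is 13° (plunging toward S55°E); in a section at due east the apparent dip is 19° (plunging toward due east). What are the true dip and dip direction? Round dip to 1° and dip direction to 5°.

Represent each trace as a vector plunging at its apparent dip toward its trend (east-north-up frame): v₁ = (0.798, -0.559, -0.225), v₂ = (0.946, 0.000, -0.326).
The plane normal is n = v₁ × v₂ ∝ (0.182, 0.047, 0.528).
Dip δ = arctan(|n_h|/n_z) = arctan(0.188/0.528) = 19.6°.
Dip direction = atan2(0.182, 0.047) = 75° (azimuth of n's horizontal projection).

true dip 20°, dip direction 075°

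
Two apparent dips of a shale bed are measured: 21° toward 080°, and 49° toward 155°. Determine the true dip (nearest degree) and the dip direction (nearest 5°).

The two traces are lines in the plane: v₁ = (sin 80°·cos 21°, cos 80°·cos 21°, −sin 21°), v₂ = (sin 155°·cos 49°, cos 155°·cos 49°, −sin 49°).
The plane normal is n = v₁ × v₂ ∝ (0.335, -0.595, 0.592).
True dip = arccos(n_z / |n|) = arccos(0.6549) = 49.1°.
The horizontal component of n points toward azimuth atan2(n_x, n_y) = 151°, the dip direction.

true dip 49°, dip direction 150°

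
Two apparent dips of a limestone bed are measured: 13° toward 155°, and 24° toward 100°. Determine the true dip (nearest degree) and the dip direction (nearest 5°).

true dip 24°, dip direction 095°

The two traces are lines in the plane: v₁ = (sin 155°·cos 13°, cos 155°·cos 13°, −sin 13°), v₂ = (sin 100°·cos 24°, cos 100°·cos 24°, −sin 24°).
n = v₁ × v₂ = (0.323, -0.035, 0.729) (taken with n_z > 0).
True dip = arccos(n_z / |n|) = arccos(0.9132) = 24.0°.
Dip direction = atan2(0.323, -0.035) = 96° (azimuth of n's horizontal projection).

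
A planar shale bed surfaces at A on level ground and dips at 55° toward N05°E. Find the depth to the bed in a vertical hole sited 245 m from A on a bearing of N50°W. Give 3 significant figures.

The hole lies 55° from the dip direction, so the down-dip offset is 245 × cos 55° = 140.53 m.
Depth = down-dip offset × tan(dip) = 140.53 × tan 55° = 140.53 × 1.4281
Depth = 200.69 m

201 m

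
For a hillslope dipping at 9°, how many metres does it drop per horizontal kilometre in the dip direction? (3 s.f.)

158 m

drop per km = 1000 × tan 9° = 1000 × 0.1584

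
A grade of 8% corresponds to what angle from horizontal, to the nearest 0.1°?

tan θ = 8/100 = 0.0800
θ = arctan(0.0800) = 4.57°

4.6°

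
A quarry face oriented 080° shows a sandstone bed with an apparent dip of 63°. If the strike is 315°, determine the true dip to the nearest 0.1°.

β = acute angle between strike 315° and section 080° = 55°.
tan(true dip) = tan 63° / sin 55° = 2.3959
δ = arctan(2.3959) = 67.35°

67.3°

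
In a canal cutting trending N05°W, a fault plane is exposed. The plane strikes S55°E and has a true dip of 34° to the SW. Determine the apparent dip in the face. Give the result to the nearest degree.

27°

The strike is S55°E and the section trends N05°W; the acute angle between them is β = 50°.
tan(apparent dip) = tan 34° · sin 50° = 0.5167
α = arctan(0.5167) = 27.33°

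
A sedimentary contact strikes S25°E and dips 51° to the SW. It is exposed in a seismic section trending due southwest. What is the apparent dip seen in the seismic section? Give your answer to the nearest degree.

Angle between strike (S25°E) and section (due southwest): β = 70°.
tan(apparent dip) = tan 51° · sin 70° = 1.1604
apparent dip = arctan 1.1604 = 49.25°

49°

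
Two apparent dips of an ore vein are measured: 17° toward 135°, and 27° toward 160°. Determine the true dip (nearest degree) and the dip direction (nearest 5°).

true dip 32°, dip direction 195°

Each apparent-dip line lies in the plane. As unit vectors (x east, y north, z up), v₁ plunges 17°→135° and v₂ plunges 27°→160°.
n = v₁ × v₂ = (-0.062, -0.218, 0.360) (taken with n_z > 0).
Dip δ = arctan(|n_h|/n_z) = arctan(0.227/0.360) = 32.2°.
Dip direction = azimuth of (n_x, n_y) = atan2(-0.062, -0.218) = 196°.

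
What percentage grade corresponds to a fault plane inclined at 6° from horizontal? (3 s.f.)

10.5%

grade % = 100 × tan 6° = 100 × 0.1051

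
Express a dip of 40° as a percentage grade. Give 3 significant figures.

grade % = 100 × tan 40° = 100 × 0.8391

83.9%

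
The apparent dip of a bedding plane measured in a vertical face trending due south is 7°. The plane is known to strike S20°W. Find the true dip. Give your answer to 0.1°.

β = acute angle between strike S20°W and section due south = 20°.
tan(true dip) = tan 7° / sin 20° = 0.3590
δ = arctan(0.3590) = 19.75°

19.7°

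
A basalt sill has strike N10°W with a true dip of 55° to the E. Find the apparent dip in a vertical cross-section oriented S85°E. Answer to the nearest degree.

54°

The section lies 75° from the strike.
tan α = tan 55° × sin 75° = 1.4281 × 0.9659 = 1.3795
α = arctan(1.3795) = 54.06°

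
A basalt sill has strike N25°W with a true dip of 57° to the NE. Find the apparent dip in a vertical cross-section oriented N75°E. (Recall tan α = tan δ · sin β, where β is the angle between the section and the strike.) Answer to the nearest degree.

The strike is N25°W and the section trends N75°E; the acute angle between them is β = 80°.
tan(apparent dip) = tan 57° · sin 80° = 1.5165
apparent dip = arctan 1.5165 = 56.60°

57°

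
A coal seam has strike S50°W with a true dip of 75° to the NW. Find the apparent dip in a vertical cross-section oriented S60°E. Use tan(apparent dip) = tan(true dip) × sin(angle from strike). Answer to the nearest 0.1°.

74.1°

Angle between strike (S50°W) and section (S60°E): β = 70°.
tan(apparent dip) = tan 75° · sin 70° = 3.5070
apparent dip = arctan 3.5070 = 74.08°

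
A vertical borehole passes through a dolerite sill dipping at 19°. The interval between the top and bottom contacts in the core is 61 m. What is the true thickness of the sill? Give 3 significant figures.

True thickness t = h · cos(dip) = 61 × cos 19°
t = 61 × 0.9455 = 57.677 m

57.7 m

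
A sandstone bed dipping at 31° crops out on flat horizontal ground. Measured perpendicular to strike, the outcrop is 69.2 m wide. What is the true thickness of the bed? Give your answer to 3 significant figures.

35.6 m

True thickness t = w · sin(dip) = 69.2 × sin 31°
t = 69.2 × 0.5150 = 35.641 m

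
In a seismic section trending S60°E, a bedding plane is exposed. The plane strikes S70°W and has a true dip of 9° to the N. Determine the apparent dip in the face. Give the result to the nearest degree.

7°

The strike is S70°W and the section trends S60°E; the acute angle between them is β = 50°.
tan(apparent dip) = tan 9° · sin 50° = 0.1213
apparent dip = arctan 0.1213 = 6.92°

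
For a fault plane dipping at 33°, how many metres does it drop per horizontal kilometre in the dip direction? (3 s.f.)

drop per km = 1000 × tan 33° = 1000 × 0.6494

649 m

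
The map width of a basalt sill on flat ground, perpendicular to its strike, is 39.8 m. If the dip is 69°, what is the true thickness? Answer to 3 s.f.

True thickness t = w · sin(dip) = 39.8 × sin 69°
t = 39.8 × 0.9336 = 37.157 m

37.2 m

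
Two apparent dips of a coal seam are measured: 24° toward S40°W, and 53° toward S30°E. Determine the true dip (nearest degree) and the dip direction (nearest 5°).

true dip 53°, dip direction 150°

The two traces are lines in the plane: v₁ = (sin 220°·cos 24°, cos 220°·cos 24°, −sin 24°), v₂ = (sin 150°·cos 53°, cos 150°·cos 53°, −sin 53°).
Cross product v₁ × v₂ gives the pole to the plane: n ∝ (0.347, -0.591, 0.517).
Dip δ = arctan(|n_h|/n_z) = arctan(0.686/0.517) = 53.0°.
Dip direction = atan2(0.347, -0.591) = 150° (azimuth of n's horizontal projection).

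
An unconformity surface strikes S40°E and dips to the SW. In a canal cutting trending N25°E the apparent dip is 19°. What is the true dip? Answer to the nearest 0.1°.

20.8°

The section is 65° from the strike.
tan(true dip) = tan 19° / sin 65° = 0.3799
true dip = arctan 0.3799 = 20.80°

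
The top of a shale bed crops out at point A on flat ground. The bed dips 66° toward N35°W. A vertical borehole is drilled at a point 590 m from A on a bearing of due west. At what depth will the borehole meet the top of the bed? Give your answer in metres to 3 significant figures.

The hole lies 55° from the dip direction, so the down-dip offset is 590 × cos 55° = 338.41 m.
Depth = down-dip offset × tan(dip) = 338.41 × tan 66° = 338.41 × 2.2460
Depth = 760.08 m

760 m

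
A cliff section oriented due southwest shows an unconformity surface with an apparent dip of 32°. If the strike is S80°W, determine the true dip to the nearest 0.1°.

The section is 35° from the strike.
tan δ = tan α / sin β = tan 32° / sin 35° = 0.6249 / 0.5736 = 1.0894
true dip = arctan 1.0894 = 47.45°

47.5°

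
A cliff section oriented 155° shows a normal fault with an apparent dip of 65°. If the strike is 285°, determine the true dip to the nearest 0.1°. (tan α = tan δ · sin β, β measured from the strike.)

β = acute angle between strike 285° and section 155° = 50°.
tan δ = tan α / sin β = tan 65° / sin 50° = 2.1445 / 0.7660 = 2.7995
δ = arctan(2.7995) = 70.34°

70.3°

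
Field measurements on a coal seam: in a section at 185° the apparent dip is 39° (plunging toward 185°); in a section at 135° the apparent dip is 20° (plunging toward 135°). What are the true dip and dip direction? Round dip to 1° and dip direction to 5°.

The two traces are lines in the plane: v₁ = (sin 185°·cos 39°, cos 185°·cos 39°, −sin 39°), v₂ = (sin 135°·cos 20°, cos 135°·cos 20°, −sin 20°).
Cross product v₁ × v₂ gives the pole to the plane: n ∝ (-0.153, -0.441, 0.559).
Dip δ = arctan(|n_h|/n_z) = arctan(0.467/0.559) = 39.9°.
Dip direction = azimuth of (n_x, n_y) = atan2(-0.153, -0.441) = 199°.

true dip 40°, dip direction 200°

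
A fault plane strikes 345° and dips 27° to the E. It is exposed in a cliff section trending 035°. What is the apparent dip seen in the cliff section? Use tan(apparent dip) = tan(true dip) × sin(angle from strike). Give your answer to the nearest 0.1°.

The section lies 50° from the strike.
tan α = tan 27° × sin 50° = 0.5095 × 0.7660 = 0.3903
apparent dip = arctan 0.3903 = 21.32°

21.3°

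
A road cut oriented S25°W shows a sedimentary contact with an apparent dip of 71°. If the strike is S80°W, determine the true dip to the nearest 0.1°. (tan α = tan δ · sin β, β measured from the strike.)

74.2°

The section is 55° from the strike.
tan δ = tan α / sin β = tan 71° / sin 55° = 2.9042 / 0.8192 = 3.5454
true dip = arctan 3.5454 = 74.25°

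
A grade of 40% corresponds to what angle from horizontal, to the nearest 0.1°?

tan θ = 40/100 = 0.4000
θ = arctan(0.4000) = 21.80°

21.8°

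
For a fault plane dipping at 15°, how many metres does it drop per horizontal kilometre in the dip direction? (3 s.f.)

drop per km = 1000 × tan 15° = 1000 × 0.2679

268 m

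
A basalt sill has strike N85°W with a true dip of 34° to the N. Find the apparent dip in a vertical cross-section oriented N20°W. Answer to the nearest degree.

The section lies 65° from the strike.
tan(apparent dip) = tan 34° · sin 65° = 0.6113
apparent dip = arctan 0.6113 = 31.44°

31°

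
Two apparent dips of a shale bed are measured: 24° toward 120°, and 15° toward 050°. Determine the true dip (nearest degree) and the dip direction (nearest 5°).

The two traces are lines in the plane: v₁ = (sin 120°·cos 24°, cos 120°·cos 24°, −sin 24°), v₂ = (sin 50°·cos 15°, cos 50°·cos 15°, −sin 15°).
Cross product v₁ × v₂ gives the pole to the plane: n ∝ (0.371, -0.096, 0.829).
Dip δ = arctan(|n_h|/n_z) = arctan(0.383/0.829) = 24.8°.
The horizontal component of n points toward azimuth atan2(n_x, n_y) = 105°, the dip direction.

true dip 25°, dip direction 105°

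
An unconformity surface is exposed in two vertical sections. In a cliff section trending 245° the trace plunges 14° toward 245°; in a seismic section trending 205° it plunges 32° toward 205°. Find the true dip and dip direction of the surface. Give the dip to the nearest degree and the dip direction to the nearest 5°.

true dip 36°, dip direction 175°

Represent each trace as a vector plunging at its apparent dip toward its trend (east-north-up frame): v₁ = (-0.879, -0.410, -0.242), v₂ = (-0.358, -0.769, -0.530).
The plane normal is n = v₁ × v₂ ∝ (0.031, -0.379, 0.529).
tan δ = √(n_x²+n_y²)/n_z = 0.381/0.529, so δ = 35.7°.
Dip direction = azimuth of (n_x, n_y) = atan2(0.031, -0.379) = 175°.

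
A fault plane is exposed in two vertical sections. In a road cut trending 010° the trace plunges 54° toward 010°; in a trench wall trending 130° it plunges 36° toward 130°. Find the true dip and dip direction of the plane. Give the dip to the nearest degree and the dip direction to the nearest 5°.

Each apparent-dip line lies in the plane. As unit vectors (x east, y north, z up), v₁ plunges 54°→010° and v₂ plunges 36°→130°.
Cross product v₁ × v₂ gives the pole to the plane: n ∝ (0.761, 0.441, 0.412).
True dip = arccos(n_z / |n|) = arccos(0.4240) = 64.9°.
The horizontal component of n points toward azimuth atan2(n_x, n_y) = 60°, the dip direction.

true dip 65°, dip direction 060°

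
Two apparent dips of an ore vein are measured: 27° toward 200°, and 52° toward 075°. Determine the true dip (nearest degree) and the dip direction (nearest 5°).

true dip 63°, dip direction 125°

Represent each trace as a vector plunging at its apparent dip toward its trend (east-north-up frame): v₁ = (-0.305, -0.837, -0.454), v₂ = (0.595, 0.159, -0.788).
The plane normal is n = v₁ × v₂ ∝ (0.732, -0.510, 0.449).
True dip = arccos(n_z / |n|) = arccos(0.4498) = 63.3°.
Dip direction = atan2(0.732, -0.510) = 125° (azimuth of n's horizontal projection).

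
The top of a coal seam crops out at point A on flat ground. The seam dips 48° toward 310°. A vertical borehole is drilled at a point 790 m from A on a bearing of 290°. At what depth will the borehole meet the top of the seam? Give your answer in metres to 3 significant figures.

824 m

The hole lies 20° from the dip direction, so the down-dip offset is 790 × cos 20° = 742.36 m.
Depth = down-dip offset × tan(dip) = 742.36 × tan 48° = 742.36 × 1.1106
Depth = 824.47 m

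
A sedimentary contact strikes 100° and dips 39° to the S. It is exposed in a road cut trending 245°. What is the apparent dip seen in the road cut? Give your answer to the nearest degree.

The strike is 100° and the section trends 245°; the acute angle between them is β = 35°.
tan α = tan 39° × sin 35° = 0.8098 × 0.5736 = 0.4645
apparent dip = arctan 0.4645 = 24.91°

25°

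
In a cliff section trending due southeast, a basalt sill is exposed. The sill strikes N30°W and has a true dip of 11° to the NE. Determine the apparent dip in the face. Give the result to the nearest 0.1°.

2.9°

Angle between strike (N30°W) and section (due southeast): β = 15°.
tan(apparent dip) = tan 11° · sin 15° = 0.0503
apparent dip = arctan 0.0503 = 2.88°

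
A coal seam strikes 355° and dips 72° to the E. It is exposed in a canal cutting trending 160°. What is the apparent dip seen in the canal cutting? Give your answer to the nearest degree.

39°

The section lies 15° from the strike.
tan α = tan 72° × sin 15° = 3.0777 × 0.2588 = 0.7966
apparent dip = arctan 0.7966 = 38.54°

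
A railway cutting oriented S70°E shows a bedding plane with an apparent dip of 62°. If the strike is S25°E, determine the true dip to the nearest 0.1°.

69.4°

β = acute angle between strike S25°E and section S70°E = 45°.
tan δ = tan α / sin β = tan 62° / sin 45° = 1.8807 / 0.7071 = 2.6597
δ = arctan(2.6597) = 69.39°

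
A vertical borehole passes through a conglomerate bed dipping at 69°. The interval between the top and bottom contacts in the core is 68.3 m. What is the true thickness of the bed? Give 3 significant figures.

True thickness t = h · cos(dip) = 68.3 × cos 69°
t = 68.3 × 0.3584 = 24.477 m

24.5 m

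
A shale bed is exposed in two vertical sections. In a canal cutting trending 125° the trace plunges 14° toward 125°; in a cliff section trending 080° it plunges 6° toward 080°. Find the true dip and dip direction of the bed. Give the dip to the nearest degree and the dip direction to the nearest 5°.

Represent each trace as a vector plunging at its apparent dip toward its trend (east-north-up frame): v₁ = (0.795, -0.557, -0.242), v₂ = (0.979, 0.173, -0.105).
Cross product v₁ × v₂ gives the pole to the plane: n ∝ (0.100, -0.154, 0.682).
True dip = arccos(n_z / |n|) = arccos(0.9657) = 15.1°.
The horizontal component of n points toward azimuth atan2(n_x, n_y) = 147°, the dip direction.

true dip 15°, dip direction 145°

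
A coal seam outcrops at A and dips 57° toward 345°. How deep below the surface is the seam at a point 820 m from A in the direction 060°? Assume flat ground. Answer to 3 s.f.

The hole lies 75° from the dip direction, so the down-dip offset is 820 × cos 75° = 212.23 m.
Depth = down-dip offset × tan(dip) = 212.23 × tan 57° = 212.23 × 1.5399
Depth = 326.81 m

327 m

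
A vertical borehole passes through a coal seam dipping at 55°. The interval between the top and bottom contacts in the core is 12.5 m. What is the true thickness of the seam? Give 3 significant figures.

7.17 m

True thickness t = h · cos(dip) = 12.5 × cos 55°
t = 12.5 × 0.5736 = 7.170 m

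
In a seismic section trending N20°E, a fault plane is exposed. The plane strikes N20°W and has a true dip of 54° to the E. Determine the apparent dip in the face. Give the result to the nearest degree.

41°

The strike is N20°W and the section trends N20°E; the acute angle between them is β = 40°.
tan(apparent dip) = tan 54° · sin 40° = 0.8847
apparent dip = arctan 0.8847 = 41.50°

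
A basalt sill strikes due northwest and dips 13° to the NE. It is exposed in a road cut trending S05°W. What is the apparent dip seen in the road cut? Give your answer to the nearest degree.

10°

The section lies 50° from the strike.
tan(apparent dip) = tan 13° · sin 50° = 0.1769
α = arctan(0.1769) = 10.03°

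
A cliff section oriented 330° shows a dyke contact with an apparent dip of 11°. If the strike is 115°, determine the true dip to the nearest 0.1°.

18.7°

The section is 35° from the strike.
tan δ = tan α / sin β = tan 11° / sin 35° = 0.1944 / 0.5736 = 0.3389
true dip = arctan 0.3389 = 18.72°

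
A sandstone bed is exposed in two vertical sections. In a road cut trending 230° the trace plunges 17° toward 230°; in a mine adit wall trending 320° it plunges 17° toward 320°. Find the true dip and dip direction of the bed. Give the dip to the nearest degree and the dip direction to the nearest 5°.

Represent each trace as a vector plunging at its apparent dip toward its trend (east-north-up frame): v₁ = (-0.733, -0.615, -0.292), v₂ = (-0.615, 0.733, -0.292).
n = v₁ × v₂ = (-0.394, 0.034, 0.915) (taken with n_z > 0).
tan δ = √(n_x²+n_y²)/n_z = 0.395/0.915, so δ = 23.4°.
Dip direction = atan2(-0.394, 0.034) = 275° (azimuth of n's horizontal projection).

true dip 23°, dip direction 275°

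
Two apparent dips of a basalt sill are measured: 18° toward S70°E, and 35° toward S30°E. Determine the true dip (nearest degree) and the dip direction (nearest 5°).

true dip 38°, dip direction 175°

Represent each trace as a vector plunging at its apparent dip toward its trend (east-north-up frame): v₁ = (0.894, -0.325, -0.309), v₂ = (0.410, -0.709, -0.574).
The plane normal is n = v₁ × v₂ ∝ (0.033, -0.386, 0.501).
Dip δ = arctan(|n_h|/n_z) = arctan(0.387/0.501) = 37.7°.
Dip direction = atan2(0.033, -0.386) = 175° (azimuth of n's horizontal projection).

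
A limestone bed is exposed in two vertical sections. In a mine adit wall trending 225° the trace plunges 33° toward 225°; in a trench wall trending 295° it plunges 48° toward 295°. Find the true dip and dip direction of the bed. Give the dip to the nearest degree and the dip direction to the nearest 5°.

Represent each trace as a vector plunging at its apparent dip toward its trend (east-north-up frame): v₁ = (-0.593, -0.593, -0.545), v₂ = (-0.606, 0.283, -0.743).
The plane normal is n = v₁ × v₂ ∝ (-0.595, 0.110, 0.527).
tan δ = √(n_x²+n_y²)/n_z = 0.605/0.527, so δ = 48.9°.
Dip direction = atan2(-0.595, 0.110) = 281° (azimuth of n's horizontal projection).

true dip 49°, dip direction 280°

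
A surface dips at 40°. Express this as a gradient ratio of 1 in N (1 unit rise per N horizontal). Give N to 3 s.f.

1 in 1.19

1 : N means tan θ = 1/N, so N = 1/tan 40° = 1/0.8391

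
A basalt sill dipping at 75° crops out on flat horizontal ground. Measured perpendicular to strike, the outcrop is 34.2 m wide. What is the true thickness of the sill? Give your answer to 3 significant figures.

True thickness t = w · sin(dip) = 34.2 × sin 75°
t = 34.2 × 0.9659 = 33.035 m

33.0 m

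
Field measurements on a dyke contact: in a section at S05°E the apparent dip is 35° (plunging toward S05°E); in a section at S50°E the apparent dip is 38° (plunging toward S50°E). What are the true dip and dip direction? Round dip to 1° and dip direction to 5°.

true dip 39°, dip direction 145°

Represent each trace as a vector plunging at its apparent dip toward its trend (east-north-up frame): v₁ = (0.071, -0.816, -0.574), v₂ = (0.604, -0.507, -0.616).
Cross product v₁ × v₂ gives the pole to the plane: n ∝ (0.212, -0.302, 0.456).
True dip = arccos(n_z / |n|) = arccos(0.7775) = 39.0°.
The horizontal component of n points toward azimuth atan2(n_x, n_y) = 145°, the dip direction.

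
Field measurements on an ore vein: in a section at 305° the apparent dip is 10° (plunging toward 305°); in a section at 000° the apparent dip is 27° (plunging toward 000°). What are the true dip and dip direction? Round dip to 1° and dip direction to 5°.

true dip 28°, dip direction 015°

Represent each trace as a vector plunging at its apparent dip toward its trend (east-north-up frame): v₁ = (-0.807, 0.565, -0.174), v₂ = (0.000, 0.891, -0.454).
n = v₁ × v₂ = (0.102, 0.366, 0.719) (taken with n_z > 0).
Dip δ = arctan(|n_h|/n_z) = arctan(0.380/0.719) = 27.9°.
Dip direction = atan2(0.102, 0.366) = 16° (azimuth of n's horizontal projection).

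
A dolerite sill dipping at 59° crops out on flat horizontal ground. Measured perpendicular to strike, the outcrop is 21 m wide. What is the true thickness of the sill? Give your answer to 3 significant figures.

18.0 m

True thickness t = w · sin(dip) = 21 × sin 59°
t = 21 × 0.8572 = 18.001 m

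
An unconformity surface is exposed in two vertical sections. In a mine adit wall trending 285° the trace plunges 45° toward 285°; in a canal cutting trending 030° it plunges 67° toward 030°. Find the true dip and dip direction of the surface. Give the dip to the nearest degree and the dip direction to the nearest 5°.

The two traces are lines in the plane: v₁ = (sin 285°·cos 45°, cos 285°·cos 45°, −sin 45°), v₂ = (sin 30°·cos 67°, cos 30°·cos 67°, −sin 67°).
The plane normal is n = v₁ × v₂ ∝ (-0.071, 0.767, 0.267).
True dip = arccos(n_z / |n|) = arccos(0.3274) = 70.9°.
The horizontal component of n points toward azimuth atan2(n_x, n_y) = 355°, the dip direction.

true dip 71°, dip direction 355°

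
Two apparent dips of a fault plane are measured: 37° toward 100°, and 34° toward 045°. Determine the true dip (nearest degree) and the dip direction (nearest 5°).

The two traces are lines in the plane: v₁ = (sin 100°·cos 37°, cos 100°·cos 37°, −sin 37°), v₂ = (sin 45°·cos 34°, cos 45°·cos 34°, −sin 34°).
n = v₁ × v₂ = (0.430, 0.087, 0.542) (taken with n_z > 0).
Dip δ = arctan(|n_h|/n_z) = arctan(0.439/0.542) = 39.0°.
The horizontal component of n points toward azimuth atan2(n_x, n_y) = 79°, the dip direction.

true dip 39°, dip direction 080°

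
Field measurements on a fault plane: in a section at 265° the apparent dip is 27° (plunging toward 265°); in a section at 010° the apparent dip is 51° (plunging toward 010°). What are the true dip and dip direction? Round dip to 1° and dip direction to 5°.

true dip 56°, dip direction 335°

Each apparent-dip line lies in the plane. As unit vectors (x east, y north, z up), v₁ plunges 27°→265° and v₂ plunges 51°→010°.
The plane normal is n = v₁ × v₂ ∝ (-0.342, 0.739, 0.542).
tan δ = √(n_x²+n_y²)/n_z = 0.815/0.542, so δ = 56.4°.
Dip direction = azimuth of (n_x, n_y) = atan2(-0.342, 0.739) = 335°.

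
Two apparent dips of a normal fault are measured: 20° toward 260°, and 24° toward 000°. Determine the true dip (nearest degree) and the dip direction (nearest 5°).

true dip 32°, dip direction 315°

Each apparent-dip line lies in the plane. As unit vectors (x east, y north, z up), v₁ plunges 20°→260° and v₂ plunges 24°→000°.
Cross product v₁ × v₂ gives the pole to the plane: n ∝ (-0.379, 0.376, 0.845).
True dip = arccos(n_z / |n|) = arccos(0.8455) = 32.3°.
Dip direction = atan2(-0.379, 0.376) = 315° (azimuth of n's horizontal projection).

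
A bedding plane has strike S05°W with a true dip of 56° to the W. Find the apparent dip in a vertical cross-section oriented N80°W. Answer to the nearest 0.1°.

55.9°

Angle between strike (S05°W) and section (N80°W): β = 85°.
tan(apparent dip) = tan 56° · sin 85° = 1.4769
α = arctan(1.4769) = 55.90°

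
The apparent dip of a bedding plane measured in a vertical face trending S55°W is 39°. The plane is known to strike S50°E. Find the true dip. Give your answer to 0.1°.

40.0°

The section is 75° from the strike.
tan δ = tan α / sin β = tan 39° / sin 75° = 0.8098 / 0.9659 = 0.8384
δ = arctan(0.8384) = 39.97°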